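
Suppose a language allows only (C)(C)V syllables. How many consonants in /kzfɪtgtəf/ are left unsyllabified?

Syllabifying with onset maximization leaves /k/, /t/, /f/ stranded (no codas are permitted; onsets may contain at most 2 consonants).

3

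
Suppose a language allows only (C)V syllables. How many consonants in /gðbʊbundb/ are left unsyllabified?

5

Syllabifying with onset maximization leaves /g/, /ð/, /n/, /d/, /b/ stranded (no codas are permitted; onsets are limited to one consonant).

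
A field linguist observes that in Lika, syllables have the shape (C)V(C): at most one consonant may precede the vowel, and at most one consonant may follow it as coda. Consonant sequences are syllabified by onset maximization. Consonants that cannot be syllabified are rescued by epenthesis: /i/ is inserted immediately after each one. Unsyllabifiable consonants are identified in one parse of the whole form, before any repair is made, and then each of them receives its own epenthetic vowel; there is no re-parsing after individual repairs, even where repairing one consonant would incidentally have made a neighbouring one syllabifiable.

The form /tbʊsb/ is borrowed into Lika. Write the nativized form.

tibʊsbi

The consonants /t/, /b/ cannot be parsed into a legal (C)V(C) syllable (at most one coda consonant is licensed; onsets are limited to one consonant).
Each unlicensed consonant becomes the onset of a new syllable: /t/ → /ti/, /b/ → /bi/.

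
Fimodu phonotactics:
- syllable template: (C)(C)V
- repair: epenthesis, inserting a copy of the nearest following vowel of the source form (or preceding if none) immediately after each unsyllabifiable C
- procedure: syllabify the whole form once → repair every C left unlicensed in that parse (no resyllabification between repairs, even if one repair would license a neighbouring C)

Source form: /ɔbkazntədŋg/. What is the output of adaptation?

The consonants /z/, /d/, /ŋ/, /g/ cannot be parsed into a legal (C)(C)V syllable (no codas are permitted; onsets may contain at most 2 consonants).
Epenthesis after each stranded consonant: /z/ → /zə/, /d/ → /də/, /ŋ/ → /ŋə/, /g/ → /gə/.

ɔbkazəntədəŋəgə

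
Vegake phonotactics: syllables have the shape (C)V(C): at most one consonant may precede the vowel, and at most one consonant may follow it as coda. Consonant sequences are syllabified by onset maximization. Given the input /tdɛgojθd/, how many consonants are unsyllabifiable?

Under (C)V(C), the unsyllabifiable consonants are /t/, /θ/, /d/ (at most one coda consonant is licensed; onsets are limited to one consonant).

3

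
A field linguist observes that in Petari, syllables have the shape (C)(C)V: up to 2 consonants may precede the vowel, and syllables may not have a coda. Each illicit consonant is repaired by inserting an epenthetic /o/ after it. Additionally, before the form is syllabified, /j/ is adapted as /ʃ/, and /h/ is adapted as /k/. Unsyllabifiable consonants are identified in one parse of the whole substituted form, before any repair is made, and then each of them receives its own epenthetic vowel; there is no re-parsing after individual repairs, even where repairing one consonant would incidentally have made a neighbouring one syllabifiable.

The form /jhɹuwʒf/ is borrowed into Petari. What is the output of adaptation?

ʃokɹuwoʒofo

Substitution: /j/ → /ʃ/, /h/ → /k/, giving /ʃkɹuwʒf/.
The consonants /ʃ/, /w/, /ʒ/, /f/ cannot be parsed into a legal (C)(C)V syllable (no codas are permitted; onsets may contain at most 2 consonants).
Epenthesis after each stranded consonant: /ʃ/ → /ʃo/, /w/ → /wo/, /ʒ/ → /ʒo/, /f/ → /fo/.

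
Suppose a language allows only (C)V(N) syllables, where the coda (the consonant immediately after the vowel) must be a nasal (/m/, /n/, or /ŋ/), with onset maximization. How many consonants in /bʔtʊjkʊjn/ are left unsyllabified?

The consonants /b/, /ʔ/, /j/, /j/, /n/ cannot be parsed into a legal (C)V(N) syllable (only a nasal (/m/, /n/, or /ŋ/) is licensed in coda position; onsets are limited to one consonant).

5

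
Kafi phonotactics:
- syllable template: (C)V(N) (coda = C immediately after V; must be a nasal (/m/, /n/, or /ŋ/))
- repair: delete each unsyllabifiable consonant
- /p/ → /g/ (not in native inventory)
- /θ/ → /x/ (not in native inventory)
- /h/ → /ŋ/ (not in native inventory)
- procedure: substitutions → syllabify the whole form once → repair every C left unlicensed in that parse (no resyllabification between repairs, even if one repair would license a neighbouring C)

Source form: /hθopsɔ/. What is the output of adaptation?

Substitution: /h/ → /ŋ/, /θ/ → /x/, /p/ → /g/, giving /ŋxogsɔ/.
Syllabifying with onset maximization leaves /ŋ/, /g/ stranded (only a nasal (/m/, /n/, or /ŋ/) is licensed in coda position; onsets are limited to one consonant).
Each unlicensed consonant is deleted: /ŋ/, /g/.

xosɔ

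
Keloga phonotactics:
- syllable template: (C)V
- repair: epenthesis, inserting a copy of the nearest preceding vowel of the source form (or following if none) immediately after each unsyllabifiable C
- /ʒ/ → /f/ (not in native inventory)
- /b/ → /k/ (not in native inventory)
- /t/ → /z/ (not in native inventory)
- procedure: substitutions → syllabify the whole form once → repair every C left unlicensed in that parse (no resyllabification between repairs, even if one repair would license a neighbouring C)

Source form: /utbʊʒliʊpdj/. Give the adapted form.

uzukʊfʊliʊpʊdʊjʊ

Substitution: /t/ → /z/, /b/ → /k/, /ʒ/ → /f/, giving /uzkʊfliʊpdj/.
Under (C)V, the unsyllabifiable consonants are /z/, /f/, /p/, /d/, /j/ (no codas are permitted; onsets are limited to one consonant).
Each unlicensed consonant becomes the onset of a new syllable: /z/ → /zu/, /f/ → /fʊ/, /p/ → /pʊ/, /d/ → /dʊ/, /j/ → /jʊ/.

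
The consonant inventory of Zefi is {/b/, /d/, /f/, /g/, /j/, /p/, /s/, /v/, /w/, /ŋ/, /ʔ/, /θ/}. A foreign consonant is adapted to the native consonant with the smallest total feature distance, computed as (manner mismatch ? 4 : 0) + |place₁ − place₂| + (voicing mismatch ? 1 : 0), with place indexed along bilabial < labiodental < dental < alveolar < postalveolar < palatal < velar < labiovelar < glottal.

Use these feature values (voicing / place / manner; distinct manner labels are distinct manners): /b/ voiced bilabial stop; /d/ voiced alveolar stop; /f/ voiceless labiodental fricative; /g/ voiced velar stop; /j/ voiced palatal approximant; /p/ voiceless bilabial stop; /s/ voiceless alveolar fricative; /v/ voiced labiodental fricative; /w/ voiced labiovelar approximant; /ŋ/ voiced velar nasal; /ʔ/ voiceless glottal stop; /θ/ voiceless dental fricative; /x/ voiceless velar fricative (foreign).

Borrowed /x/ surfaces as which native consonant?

/s/ is closest: same manner (fricative), place distance 3 (velar→alveolar), same voicing; total 3. Next closest is /θ/ at distance 4.

s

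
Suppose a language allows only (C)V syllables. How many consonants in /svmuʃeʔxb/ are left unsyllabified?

5

Under (C)V, the unsyllabifiable consonants are /s/, /v/, /ʔ/, /x/, /b/ (no codas are permitted; onsets are limited to one consonant).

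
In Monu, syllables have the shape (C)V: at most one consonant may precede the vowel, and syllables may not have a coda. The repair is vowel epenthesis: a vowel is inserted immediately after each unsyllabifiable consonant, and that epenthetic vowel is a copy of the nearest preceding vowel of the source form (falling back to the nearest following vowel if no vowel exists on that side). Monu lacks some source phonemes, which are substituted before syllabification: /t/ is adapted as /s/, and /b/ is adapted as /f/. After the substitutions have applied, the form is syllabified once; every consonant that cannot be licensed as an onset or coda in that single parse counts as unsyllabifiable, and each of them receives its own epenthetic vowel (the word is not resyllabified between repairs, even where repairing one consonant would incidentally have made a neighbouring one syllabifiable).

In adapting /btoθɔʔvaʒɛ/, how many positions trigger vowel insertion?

After substitution the input is /fsoθɔʔvaʒɛ/.
The unsyllabifiable consonants are /f/, /ʔ/; each receives one epenthetic vowel.

2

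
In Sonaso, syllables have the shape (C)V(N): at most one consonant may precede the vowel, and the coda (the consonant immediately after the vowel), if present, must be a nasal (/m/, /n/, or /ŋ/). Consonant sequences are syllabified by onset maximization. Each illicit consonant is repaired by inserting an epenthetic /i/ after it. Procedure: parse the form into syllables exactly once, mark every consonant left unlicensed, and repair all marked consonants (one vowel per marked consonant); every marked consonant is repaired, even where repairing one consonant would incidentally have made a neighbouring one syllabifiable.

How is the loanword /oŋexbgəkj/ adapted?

Under (C)V(N), the unsyllabifiable consonants are /x/, /b/, /k/, /j/ (only a nasal (/m/, /n/, or /ŋ/) is licensed in coda position; onsets are limited to one consonant).
Each unlicensed consonant becomes the onset of a new syllable: /x/ → /xi/, /b/ → /bi/, /k/ → /ki/, /j/ → /ji/.

oŋexibigəkiji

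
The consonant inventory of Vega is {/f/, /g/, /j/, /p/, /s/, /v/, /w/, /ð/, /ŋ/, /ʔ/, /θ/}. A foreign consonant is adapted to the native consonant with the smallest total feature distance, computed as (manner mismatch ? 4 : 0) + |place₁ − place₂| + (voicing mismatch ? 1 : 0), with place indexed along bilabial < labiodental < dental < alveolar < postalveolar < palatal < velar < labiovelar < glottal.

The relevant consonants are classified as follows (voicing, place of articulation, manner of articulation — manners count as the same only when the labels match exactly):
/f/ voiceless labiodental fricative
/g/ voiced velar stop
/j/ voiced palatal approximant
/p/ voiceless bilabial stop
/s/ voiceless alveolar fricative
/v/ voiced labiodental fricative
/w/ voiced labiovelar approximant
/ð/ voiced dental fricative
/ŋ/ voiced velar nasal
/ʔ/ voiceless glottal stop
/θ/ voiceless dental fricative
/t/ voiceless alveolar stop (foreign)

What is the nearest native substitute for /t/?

p

/p/ is closest: same manner (stop), place distance 3 (alveolar→bilabial), same voicing; total 3. Next closest is /g/ at distance 4.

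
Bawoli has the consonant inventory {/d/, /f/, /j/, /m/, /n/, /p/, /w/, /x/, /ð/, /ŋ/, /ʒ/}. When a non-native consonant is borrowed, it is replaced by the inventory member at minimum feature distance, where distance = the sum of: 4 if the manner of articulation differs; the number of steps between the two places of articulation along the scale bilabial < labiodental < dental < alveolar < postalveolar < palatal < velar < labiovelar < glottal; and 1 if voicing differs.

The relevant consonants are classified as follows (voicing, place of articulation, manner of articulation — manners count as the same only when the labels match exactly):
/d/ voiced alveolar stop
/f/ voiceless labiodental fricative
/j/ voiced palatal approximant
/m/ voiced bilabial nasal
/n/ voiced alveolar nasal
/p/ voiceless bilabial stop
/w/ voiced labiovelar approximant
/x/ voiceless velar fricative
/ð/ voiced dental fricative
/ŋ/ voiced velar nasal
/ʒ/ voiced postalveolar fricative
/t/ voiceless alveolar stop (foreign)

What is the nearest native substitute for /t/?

d

/d/ is closest: same manner (stop), place distance 0 (alveolar→alveolar), voicing differs (+1); total 1. Next closest is /p/ at distance 3.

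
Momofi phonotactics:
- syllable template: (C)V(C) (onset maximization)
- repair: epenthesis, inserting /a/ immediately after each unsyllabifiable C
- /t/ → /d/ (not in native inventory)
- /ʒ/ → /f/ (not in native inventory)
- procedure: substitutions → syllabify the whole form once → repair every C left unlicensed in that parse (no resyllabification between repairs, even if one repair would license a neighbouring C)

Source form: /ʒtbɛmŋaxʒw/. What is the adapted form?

Substitution: /ʒ/ → /f/, /t/ → /d/, giving /fdbɛmŋaxfw/.
Syllabifying with onset maximization leaves /f/, /d/, /f/, /w/ stranded (at most one coda consonant is licensed; onsets are limited to one consonant).
Inserting the epenthetic vowel yields /f/ → /fa/, /d/ → /da/, /f/ → /fa/, /w/ → /wa/.

fadabɛmŋaxfawa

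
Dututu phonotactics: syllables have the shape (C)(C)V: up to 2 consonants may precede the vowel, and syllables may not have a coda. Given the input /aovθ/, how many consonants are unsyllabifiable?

2

The consonants /v/, /θ/ cannot be parsed into a legal (C)(C)V syllable (no codas are permitted; onsets may contain at most 2 consonants).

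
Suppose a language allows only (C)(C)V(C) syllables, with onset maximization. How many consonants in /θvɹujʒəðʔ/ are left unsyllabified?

2

The consonants /θ/, /ʔ/ cannot be parsed into a legal (C)(C)V(C) syllable (at most one coda consonant is licensed; onsets may contain at most 2 consonants).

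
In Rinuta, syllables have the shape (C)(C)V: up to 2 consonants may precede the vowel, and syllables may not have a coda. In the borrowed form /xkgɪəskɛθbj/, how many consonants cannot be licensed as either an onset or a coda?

4

Syllabifying with onset maximization leaves /x/, /θ/, /b/, /j/ stranded (no codas are permitted; onsets may contain at most 2 consonants).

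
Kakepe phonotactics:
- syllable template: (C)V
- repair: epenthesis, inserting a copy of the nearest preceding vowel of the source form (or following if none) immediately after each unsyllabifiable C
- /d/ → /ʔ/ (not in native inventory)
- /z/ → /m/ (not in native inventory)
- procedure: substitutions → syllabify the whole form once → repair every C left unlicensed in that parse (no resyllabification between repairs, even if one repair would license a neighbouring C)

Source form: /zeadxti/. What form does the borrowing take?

Substitution: /z/ → /m/, /d/ → /ʔ/, giving /meaʔxti/.
The consonants /ʔ/, /x/ cannot be parsed into a legal (C)V syllable (no codas are permitted; onsets are limited to one consonant).
Inserting the epenthetic vowel yields /ʔ/ → /ʔa/, /x/ → /xa/.

meaʔaxati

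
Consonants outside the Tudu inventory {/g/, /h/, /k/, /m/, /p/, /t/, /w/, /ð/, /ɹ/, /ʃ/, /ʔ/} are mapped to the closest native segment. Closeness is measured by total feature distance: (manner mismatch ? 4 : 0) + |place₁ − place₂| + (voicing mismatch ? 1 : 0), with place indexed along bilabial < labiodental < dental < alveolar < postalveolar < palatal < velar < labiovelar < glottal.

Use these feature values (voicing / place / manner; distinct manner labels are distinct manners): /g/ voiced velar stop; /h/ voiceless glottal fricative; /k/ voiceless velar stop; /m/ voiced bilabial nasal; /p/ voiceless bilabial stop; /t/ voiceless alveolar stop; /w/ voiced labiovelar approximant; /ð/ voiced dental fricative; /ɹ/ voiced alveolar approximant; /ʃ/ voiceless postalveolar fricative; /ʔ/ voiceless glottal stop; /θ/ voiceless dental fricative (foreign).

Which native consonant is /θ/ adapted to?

ð

/ð/ is closest: same manner (fricative), place distance 0 (dental→dental), voicing differs (+1); total 1. Next closest is /ʃ/ at distance 2.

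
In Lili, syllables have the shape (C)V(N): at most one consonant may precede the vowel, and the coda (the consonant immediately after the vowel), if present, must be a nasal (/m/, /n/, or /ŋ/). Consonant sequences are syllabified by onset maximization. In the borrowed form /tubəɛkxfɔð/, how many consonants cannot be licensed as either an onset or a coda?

Under (C)V(N), the unsyllabifiable consonants are /k/, /x/, /ð/ (only a nasal (/m/, /n/, or /ŋ/) is licensed in coda position; onsets are limited to one consonant).

3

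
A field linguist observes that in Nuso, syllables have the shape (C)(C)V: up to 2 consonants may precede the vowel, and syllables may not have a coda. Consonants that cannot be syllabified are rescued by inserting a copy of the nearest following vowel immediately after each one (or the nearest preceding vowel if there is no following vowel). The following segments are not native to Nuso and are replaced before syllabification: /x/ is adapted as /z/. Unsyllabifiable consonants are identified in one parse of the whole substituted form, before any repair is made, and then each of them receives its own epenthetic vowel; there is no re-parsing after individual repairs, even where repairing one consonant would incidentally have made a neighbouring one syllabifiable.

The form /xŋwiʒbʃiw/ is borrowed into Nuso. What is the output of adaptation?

Substitution: /x/ → /z/, giving /zŋwiʒbʃiw/.
Under (C)(C)V, the unsyllabifiable consonants are /z/, /ʒ/, /w/ (no codas are permitted; onsets may contain at most 2 consonants).
Each unlicensed consonant becomes the onset of a new syllable: /z/ → /zi/, /ʒ/ → /ʒi/, /w/ → /wi/.

ziŋwiʒibʃiwi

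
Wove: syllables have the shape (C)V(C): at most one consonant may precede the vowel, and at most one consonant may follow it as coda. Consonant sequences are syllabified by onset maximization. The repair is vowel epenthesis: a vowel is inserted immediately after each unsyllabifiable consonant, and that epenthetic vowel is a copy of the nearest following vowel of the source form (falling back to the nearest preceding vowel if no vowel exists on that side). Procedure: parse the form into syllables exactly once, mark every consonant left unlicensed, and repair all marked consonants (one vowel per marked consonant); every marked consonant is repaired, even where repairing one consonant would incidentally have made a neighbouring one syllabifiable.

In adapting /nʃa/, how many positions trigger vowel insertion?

The unsyllabifiable consonants are /n/; each receives one epenthetic vowel.

1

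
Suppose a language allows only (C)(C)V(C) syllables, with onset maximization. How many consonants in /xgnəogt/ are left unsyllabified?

Syllabifying with onset maximization leaves /x/, /t/ stranded (at most one coda consonant is licensed; onsets may contain at most 2 consonants).

2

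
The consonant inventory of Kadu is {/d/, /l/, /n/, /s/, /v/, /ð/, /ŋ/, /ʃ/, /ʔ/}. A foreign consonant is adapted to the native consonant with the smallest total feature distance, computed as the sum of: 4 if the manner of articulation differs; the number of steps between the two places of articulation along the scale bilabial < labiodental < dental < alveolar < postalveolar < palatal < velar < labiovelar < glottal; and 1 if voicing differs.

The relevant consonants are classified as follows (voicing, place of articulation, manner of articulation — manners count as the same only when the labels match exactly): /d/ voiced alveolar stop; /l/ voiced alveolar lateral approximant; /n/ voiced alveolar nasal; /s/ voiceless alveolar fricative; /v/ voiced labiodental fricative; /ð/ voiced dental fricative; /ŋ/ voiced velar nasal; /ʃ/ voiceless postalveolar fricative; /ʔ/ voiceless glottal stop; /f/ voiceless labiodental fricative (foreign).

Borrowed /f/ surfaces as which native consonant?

v

/v/ is closest: same manner (fricative), place distance 0 (labiodental→labiodental), voicing differs (+1); total 1. Next closest is /s/ at distance 2.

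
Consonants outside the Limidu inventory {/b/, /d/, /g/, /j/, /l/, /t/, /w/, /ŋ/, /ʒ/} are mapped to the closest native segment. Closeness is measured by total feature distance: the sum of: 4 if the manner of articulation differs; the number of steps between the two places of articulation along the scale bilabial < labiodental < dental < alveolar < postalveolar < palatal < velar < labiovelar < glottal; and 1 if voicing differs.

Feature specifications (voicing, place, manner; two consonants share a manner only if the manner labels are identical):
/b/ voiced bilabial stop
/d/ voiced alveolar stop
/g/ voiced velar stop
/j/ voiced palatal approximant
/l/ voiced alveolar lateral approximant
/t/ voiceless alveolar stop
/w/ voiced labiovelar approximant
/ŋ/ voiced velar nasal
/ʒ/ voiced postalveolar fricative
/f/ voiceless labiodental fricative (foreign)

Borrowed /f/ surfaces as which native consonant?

ʒ

/ʒ/ is closest: same manner (fricative), place distance 3 (labiodental→postalveolar), voicing differs (+1); total 4. Next closest is /b/ at distance 6.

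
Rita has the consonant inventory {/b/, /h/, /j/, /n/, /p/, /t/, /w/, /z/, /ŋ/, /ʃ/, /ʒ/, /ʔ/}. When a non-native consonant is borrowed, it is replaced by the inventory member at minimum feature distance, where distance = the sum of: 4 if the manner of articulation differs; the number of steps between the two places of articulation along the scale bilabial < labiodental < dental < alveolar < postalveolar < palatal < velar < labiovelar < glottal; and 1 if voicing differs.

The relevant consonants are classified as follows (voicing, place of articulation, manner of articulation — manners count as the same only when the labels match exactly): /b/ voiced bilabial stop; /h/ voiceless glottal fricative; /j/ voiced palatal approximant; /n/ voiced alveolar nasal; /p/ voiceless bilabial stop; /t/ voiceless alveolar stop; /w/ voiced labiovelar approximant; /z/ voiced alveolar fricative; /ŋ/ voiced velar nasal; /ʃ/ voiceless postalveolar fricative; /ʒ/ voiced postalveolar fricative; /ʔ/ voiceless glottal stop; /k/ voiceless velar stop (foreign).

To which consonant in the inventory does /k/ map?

/ʔ/ is closest: same manner (stop), place distance 2 (velar→glottal), same voicing; total 2. Next closest is /t/ at distance 3.

ʔ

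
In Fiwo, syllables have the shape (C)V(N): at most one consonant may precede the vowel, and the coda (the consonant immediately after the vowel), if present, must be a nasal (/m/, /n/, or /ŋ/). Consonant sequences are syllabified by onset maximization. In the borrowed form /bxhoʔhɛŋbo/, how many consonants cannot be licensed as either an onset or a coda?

The consonants /b/, /x/, /ʔ/ cannot be parsed into a legal (C)V(N) syllable (only a nasal (/m/, /n/, or /ŋ/) is licensed in coda position; onsets are limited to one consonant).

3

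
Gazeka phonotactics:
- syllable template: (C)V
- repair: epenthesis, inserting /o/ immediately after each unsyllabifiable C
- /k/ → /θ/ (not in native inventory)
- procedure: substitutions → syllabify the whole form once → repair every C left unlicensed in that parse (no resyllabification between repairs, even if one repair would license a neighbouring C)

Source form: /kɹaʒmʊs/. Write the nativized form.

Substitution: /k/ → /θ/, giving /θɹaʒmʊs/.
Under (C)V, the unsyllabifiable consonants are /θ/, /ʒ/, /s/ (no codas are permitted; onsets are limited to one consonant).
Epenthesis after each stranded consonant: /θ/ → /θo/, /ʒ/ → /ʒo/, /s/ → /so/.

θoɹaʒomʊso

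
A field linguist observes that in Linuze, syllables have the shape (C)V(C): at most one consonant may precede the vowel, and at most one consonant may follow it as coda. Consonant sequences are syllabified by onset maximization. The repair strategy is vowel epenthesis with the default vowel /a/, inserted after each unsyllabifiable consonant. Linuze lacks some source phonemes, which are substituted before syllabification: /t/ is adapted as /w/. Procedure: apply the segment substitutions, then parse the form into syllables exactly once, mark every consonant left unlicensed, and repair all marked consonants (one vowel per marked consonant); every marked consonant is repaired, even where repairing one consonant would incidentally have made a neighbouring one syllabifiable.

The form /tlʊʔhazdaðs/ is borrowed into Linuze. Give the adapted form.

walʊʔhazdaðsa

Substitution: /t/ → /w/, giving /wlʊʔhazdaðs/.
Syllabifying with onset maximization leaves /w/, /s/ stranded (at most one coda consonant is licensed; onsets are limited to one consonant).
Each unlicensed consonant becomes the onset of a new syllable: /w/ → /wa/, /s/ → /sa/.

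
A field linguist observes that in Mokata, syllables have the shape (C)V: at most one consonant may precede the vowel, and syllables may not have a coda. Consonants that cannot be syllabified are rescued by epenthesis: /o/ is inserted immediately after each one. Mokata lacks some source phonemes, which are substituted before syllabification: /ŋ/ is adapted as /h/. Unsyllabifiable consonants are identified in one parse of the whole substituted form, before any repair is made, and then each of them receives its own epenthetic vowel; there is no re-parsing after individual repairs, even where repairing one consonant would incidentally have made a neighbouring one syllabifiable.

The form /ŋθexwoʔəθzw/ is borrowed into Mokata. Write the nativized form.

hoθexowoʔəθozowo

Substitution: /ŋ/ → /h/, giving /hθexwoʔəθzw/.
Syllabifying with onset maximization leaves /h/, /x/, /θ/, /z/, /w/ stranded (no codas are permitted; onsets are limited to one consonant).
Epenthesis after each stranded consonant: /h/ → /ho/, /x/ → /xo/, /θ/ → /θo/, /z/ → /zo/, /w/ → /wo/.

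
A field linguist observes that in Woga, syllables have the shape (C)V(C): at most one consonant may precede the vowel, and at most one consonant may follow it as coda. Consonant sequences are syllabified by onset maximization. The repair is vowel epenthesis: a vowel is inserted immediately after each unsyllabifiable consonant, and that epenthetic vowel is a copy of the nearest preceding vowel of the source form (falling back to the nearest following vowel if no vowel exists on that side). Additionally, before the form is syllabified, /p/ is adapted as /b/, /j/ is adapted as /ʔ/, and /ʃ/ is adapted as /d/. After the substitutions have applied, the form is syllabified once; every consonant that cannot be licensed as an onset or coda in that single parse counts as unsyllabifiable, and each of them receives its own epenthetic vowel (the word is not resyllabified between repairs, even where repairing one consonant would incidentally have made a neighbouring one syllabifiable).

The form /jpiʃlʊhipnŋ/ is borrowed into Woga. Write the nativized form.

Substitution: /j/ → /ʔ/, /p/ → /b/, /ʃ/ → /d/, giving /ʔbidlʊhibnŋ/.
Under (C)V(C), the unsyllabifiable consonants are /ʔ/, /n/, /ŋ/ (at most one coda consonant is licensed; onsets are limited to one consonant).
Epenthesis after each stranded consonant: /ʔ/ → /ʔi/, /n/ → /ni/, /ŋ/ → /ŋi/.

ʔibidlʊhibniŋi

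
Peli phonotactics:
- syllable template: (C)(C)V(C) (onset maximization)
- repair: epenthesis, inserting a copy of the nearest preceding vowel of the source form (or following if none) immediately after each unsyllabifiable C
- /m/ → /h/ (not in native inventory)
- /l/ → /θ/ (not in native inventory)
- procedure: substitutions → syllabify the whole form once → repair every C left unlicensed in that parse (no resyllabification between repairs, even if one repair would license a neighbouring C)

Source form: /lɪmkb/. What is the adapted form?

θɪhkɪbɪ

Substitution: /l/ → /θ/, /m/ → /h/, giving /θɪhkb/.
Syllabifying with onset maximization leaves /k/, /b/ stranded (at most one coda consonant is licensed; onsets may contain at most 2 consonants).
Each unlicensed consonant becomes the onset of a new syllable: /k/ → /kɪ/, /b/ → /bɪ/.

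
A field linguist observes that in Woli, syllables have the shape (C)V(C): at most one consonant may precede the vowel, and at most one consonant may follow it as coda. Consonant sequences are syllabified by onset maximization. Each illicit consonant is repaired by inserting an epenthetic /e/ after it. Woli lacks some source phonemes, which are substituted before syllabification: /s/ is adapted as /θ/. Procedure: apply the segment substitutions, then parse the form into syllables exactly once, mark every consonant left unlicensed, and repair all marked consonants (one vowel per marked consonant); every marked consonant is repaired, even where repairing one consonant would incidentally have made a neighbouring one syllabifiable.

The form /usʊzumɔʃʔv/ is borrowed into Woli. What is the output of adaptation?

Substitution: /s/ → /θ/, giving /uθʊzumɔʃʔv/.
Under (C)V(C), the unsyllabifiable consonants are /ʔ/, /v/ (at most one coda consonant is licensed; onsets are limited to one consonant).
Inserting the epenthetic vowel yields /ʔ/ → /ʔe/, /v/ → /ve/.

uθʊzumɔʃʔeve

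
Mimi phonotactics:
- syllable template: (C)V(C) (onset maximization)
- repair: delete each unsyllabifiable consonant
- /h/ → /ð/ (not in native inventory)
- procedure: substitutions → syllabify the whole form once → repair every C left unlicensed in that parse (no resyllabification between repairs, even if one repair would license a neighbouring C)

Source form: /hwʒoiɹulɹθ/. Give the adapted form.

ʒoiɹul

Substitution: /h/ → /ð/, giving /ðwʒoiɹulɹθ/.
Syllabifying with onset maximization leaves /ð/, /w/, /ɹ/, /θ/ stranded (at most one coda consonant is licensed; onsets are limited to one consonant).
Each unlicensed consonant is deleted: /ð/, /w/, /ɹ/, /θ/.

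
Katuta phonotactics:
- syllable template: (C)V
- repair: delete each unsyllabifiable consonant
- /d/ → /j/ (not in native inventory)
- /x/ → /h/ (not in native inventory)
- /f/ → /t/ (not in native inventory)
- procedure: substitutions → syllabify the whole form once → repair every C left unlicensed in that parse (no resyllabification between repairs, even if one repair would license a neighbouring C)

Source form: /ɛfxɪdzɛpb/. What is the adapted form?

ɛhɪzɛ

Substitution: /f/ → /t/, /x/ → /h/, /d/ → /j/, giving /ɛthɪjzɛpb/.
Syllabifying with onset maximization leaves /t/, /j/, /p/, /b/ stranded (no codas are permitted; onsets are limited to one consonant).
Deleting the stranded consonants removes /t/, /j/, /p/, /b/.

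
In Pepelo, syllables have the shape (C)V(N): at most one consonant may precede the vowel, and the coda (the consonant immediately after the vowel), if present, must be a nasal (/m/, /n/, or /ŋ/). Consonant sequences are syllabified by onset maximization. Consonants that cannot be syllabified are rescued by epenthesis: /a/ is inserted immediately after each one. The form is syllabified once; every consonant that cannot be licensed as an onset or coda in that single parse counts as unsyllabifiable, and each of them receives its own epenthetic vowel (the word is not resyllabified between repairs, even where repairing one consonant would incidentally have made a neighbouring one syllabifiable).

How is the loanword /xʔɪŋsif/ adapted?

xaʔɪŋsifa

Under (C)V(N), the unsyllabifiable consonants are /x/, /f/ (only a nasal (/m/, /n/, or /ŋ/) is licensed in coda position; onsets are limited to one consonant).
Inserting the epenthetic vowel yields /x/ → /xa/, /f/ → /fa/.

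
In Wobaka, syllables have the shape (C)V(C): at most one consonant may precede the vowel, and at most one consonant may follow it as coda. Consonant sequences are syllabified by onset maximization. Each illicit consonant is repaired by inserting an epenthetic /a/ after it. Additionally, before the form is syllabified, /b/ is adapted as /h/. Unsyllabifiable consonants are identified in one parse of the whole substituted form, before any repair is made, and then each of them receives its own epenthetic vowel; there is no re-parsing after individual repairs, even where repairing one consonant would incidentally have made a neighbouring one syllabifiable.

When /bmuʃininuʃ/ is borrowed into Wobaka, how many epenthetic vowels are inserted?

1

After substitution the input is /hmuʃininuʃ/.
The unsyllabifiable consonants are /h/; each receives one epenthetic vowel.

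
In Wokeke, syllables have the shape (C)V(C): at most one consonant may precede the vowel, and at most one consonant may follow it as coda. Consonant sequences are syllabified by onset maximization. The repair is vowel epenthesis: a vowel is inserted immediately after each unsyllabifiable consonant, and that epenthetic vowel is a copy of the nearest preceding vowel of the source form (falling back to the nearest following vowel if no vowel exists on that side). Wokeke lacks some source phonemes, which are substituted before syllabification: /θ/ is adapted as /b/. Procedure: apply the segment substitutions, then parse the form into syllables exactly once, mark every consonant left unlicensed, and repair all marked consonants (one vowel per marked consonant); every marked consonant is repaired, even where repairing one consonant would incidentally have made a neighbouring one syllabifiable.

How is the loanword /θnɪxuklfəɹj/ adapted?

bɪnɪxuklufəɹjə

Substitution: /θ/ → /b/, giving /bnɪxuklfəɹj/.
Syllabifying with onset maximization leaves /b/, /l/, /j/ stranded (at most one coda consonant is licensed; onsets are limited to one consonant).
Epenthesis after each stranded consonant: /b/ → /bɪ/, /l/ → /lu/, /j/ → /jə/.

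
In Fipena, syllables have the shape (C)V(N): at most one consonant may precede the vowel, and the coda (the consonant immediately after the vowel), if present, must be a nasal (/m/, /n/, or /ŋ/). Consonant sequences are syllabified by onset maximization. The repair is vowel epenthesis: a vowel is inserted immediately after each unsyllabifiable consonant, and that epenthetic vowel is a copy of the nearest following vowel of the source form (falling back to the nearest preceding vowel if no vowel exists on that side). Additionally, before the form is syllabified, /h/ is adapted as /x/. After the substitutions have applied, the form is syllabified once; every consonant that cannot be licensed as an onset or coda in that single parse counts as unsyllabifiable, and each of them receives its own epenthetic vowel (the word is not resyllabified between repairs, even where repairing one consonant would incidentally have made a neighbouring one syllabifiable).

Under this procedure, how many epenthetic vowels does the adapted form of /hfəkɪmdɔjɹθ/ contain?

After substitution the input is /xfəkɪmdɔjɹθ/.
The unsyllabifiable consonants are /x/, /j/, /ɹ/, /θ/; each receives one epenthetic vowel.

4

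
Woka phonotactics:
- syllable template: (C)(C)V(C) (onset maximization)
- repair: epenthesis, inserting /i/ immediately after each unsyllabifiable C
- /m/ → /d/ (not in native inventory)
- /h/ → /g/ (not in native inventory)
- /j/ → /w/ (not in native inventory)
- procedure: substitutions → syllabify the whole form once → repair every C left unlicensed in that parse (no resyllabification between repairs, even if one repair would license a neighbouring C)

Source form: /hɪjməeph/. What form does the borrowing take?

gɪwdəepgi

Substitution: /h/ → /g/, /j/ → /w/, /m/ → /d/, giving /gɪwdəepg/.
Under (C)(C)V(C), the unsyllabifiable consonants are /g/ (at most one coda consonant is licensed; onsets may contain at most 2 consonants).
Inserting the epenthetic vowel yields /g/ → /gi/.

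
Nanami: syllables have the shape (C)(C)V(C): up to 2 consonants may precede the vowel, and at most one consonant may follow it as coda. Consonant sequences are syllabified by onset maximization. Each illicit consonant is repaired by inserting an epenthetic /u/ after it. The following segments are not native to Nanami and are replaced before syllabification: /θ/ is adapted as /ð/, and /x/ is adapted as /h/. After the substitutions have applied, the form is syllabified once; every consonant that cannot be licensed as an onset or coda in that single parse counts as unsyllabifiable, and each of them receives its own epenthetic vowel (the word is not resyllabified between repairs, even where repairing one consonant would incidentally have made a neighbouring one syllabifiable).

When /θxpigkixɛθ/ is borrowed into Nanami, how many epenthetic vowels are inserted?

1

After substitution the input is /ðhpigkihɛð/.
The unsyllabifiable consonants are /ð/; each receives one epenthetic vowel.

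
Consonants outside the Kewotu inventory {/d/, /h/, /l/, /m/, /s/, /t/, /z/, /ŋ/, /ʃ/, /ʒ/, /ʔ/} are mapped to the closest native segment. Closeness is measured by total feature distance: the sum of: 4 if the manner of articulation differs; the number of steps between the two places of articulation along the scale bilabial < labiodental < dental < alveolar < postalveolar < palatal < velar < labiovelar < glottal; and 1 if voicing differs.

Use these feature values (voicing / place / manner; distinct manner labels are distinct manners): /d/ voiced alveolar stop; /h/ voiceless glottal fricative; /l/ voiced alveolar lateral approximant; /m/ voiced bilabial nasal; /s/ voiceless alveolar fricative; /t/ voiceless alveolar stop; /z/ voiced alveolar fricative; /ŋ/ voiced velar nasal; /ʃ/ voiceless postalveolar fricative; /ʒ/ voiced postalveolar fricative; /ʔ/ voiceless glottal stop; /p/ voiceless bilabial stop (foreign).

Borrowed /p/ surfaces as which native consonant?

/t/ is closest: same manner (stop), place distance 3 (bilabial→alveolar), same voicing; total 3. Next closest is /d/ at distance 4.

t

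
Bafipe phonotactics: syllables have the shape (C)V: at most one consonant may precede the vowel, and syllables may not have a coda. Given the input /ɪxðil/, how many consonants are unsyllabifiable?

Syllabifying with onset maximization leaves /x/, /l/ stranded (no codas are permitted; onsets are limited to one consonant).

2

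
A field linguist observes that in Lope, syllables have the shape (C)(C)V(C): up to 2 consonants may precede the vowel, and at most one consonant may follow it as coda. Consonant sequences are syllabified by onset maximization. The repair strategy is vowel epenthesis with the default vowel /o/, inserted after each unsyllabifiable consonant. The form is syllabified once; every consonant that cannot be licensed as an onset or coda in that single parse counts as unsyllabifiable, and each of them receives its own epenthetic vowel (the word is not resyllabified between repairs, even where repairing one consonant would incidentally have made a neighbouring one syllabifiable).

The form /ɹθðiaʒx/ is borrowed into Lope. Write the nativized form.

ɹoθðiaʒxo

Under (C)(C)V(C), the unsyllabifiable consonants are /ɹ/, /x/ (at most one coda consonant is licensed; onsets may contain at most 2 consonants).
Each unlicensed consonant becomes the onset of a new syllable: /ɹ/ → /ɹo/, /x/ → /xo/.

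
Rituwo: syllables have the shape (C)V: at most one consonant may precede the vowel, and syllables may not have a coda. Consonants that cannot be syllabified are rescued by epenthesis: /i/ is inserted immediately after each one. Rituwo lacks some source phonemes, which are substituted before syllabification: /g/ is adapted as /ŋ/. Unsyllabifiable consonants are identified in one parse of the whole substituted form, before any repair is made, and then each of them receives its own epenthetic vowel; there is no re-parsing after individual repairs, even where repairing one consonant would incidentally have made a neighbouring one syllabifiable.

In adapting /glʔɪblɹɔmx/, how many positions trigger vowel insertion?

6

After substitution the input is /ŋlʔɪblɹɔmx/.
The unsyllabifiable consonants are /ŋ/, /l/, /b/, /l/, /m/, /x/; each receives one epenthetic vowel.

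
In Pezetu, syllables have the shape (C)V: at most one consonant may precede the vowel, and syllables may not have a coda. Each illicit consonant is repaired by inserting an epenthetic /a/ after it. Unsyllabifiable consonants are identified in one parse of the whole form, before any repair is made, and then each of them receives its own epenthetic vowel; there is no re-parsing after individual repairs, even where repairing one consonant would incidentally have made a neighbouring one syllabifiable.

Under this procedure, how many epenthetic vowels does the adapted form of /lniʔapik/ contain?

2

The unsyllabifiable consonants are /l/, /k/; each receives one epenthetic vowel.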